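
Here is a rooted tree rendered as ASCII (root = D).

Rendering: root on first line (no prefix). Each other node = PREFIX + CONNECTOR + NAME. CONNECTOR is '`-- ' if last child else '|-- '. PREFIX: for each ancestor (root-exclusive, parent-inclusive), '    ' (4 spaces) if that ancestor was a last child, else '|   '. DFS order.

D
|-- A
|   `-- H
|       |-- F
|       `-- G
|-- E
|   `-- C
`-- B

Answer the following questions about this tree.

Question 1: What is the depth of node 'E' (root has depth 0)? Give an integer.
Answer: 1

Derivation:
Path from root to E: D -> E
Depth = number of edges = 1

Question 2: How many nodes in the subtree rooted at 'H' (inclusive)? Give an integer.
Subtree rooted at H contains: F, G, H
Count = 3

Answer: 3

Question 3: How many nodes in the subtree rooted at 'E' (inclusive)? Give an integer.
Subtree rooted at E contains: C, E
Count = 2

Answer: 2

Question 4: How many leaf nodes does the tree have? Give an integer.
Leaves (nodes with no children): B, C, F, G

Answer: 4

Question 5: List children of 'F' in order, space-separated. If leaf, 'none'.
Node F's children (from adjacency): (leaf)

Answer: none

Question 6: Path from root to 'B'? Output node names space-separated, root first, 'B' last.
Walk down from root: D -> B

Answer: D B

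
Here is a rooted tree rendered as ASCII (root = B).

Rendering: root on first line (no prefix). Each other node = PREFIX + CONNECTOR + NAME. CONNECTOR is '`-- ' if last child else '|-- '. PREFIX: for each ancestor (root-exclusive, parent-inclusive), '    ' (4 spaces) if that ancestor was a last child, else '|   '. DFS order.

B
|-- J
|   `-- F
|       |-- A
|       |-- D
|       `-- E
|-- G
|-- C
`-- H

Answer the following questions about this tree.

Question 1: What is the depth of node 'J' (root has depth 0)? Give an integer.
Answer: 1

Derivation:
Path from root to J: B -> J
Depth = number of edges = 1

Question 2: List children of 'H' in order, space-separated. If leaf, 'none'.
Answer: none

Derivation:
Node H's children (from adjacency): (leaf)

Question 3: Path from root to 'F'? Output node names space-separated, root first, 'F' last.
Walk down from root: B -> J -> F

Answer: B J F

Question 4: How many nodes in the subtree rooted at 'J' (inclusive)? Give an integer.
Subtree rooted at J contains: A, D, E, F, J
Count = 5

Answer: 5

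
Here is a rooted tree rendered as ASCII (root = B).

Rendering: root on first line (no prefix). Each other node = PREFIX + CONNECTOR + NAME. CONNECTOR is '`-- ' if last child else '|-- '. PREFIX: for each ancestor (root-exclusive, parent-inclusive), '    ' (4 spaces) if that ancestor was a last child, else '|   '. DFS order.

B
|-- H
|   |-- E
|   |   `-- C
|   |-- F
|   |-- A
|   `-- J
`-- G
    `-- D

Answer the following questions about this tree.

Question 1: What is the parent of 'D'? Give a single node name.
Scan adjacency: D appears as child of G

Answer: G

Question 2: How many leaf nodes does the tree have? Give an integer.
Answer: 5

Derivation:
Leaves (nodes with no children): A, C, D, F, J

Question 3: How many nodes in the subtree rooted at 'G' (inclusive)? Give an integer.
Answer: 2

Derivation:
Subtree rooted at G contains: D, G
Count = 2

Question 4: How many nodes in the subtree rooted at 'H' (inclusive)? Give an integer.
Answer: 6

Derivation:
Subtree rooted at H contains: A, C, E, F, H, J
Count = 6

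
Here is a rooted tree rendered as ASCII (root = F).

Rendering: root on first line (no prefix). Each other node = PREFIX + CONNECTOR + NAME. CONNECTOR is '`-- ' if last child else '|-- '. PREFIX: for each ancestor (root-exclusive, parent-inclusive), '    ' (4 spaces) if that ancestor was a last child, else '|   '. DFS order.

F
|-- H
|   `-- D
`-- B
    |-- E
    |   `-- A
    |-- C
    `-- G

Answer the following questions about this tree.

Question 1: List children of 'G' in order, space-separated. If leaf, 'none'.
Node G's children (from adjacency): (leaf)

Answer: none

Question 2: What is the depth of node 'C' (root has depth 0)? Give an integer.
Path from root to C: F -> B -> C
Depth = number of edges = 2

Answer: 2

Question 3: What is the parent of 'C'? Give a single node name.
Answer: B

Derivation:
Scan adjacency: C appears as child of B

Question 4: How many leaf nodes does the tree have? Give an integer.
Answer: 4

Derivation:
Leaves (nodes with no children): A, C, D, G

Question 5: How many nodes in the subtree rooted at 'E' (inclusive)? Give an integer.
Answer: 2

Derivation:
Subtree rooted at E contains: A, E
Count = 2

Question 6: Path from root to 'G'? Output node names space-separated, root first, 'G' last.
Answer: F B G

Derivation:
Walk down from root: F -> B -> G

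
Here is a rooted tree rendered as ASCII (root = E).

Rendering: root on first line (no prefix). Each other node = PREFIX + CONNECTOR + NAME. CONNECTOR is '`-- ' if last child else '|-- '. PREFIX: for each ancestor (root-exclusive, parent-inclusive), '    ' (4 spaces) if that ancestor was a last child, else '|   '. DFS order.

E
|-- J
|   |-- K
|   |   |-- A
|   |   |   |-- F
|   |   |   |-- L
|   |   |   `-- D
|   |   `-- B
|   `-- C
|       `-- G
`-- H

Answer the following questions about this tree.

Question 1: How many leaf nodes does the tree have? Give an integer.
Answer: 6

Derivation:
Leaves (nodes with no children): B, D, F, G, H, L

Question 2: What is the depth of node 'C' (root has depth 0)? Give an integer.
Answer: 2

Derivation:
Path from root to C: E -> J -> C
Depth = number of edges = 2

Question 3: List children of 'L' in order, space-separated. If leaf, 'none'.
Answer: none

Derivation:
Node L's children (from adjacency): (leaf)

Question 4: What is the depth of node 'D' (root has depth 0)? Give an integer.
Answer: 4

Derivation:
Path from root to D: E -> J -> K -> A -> D
Depth = number of edges = 4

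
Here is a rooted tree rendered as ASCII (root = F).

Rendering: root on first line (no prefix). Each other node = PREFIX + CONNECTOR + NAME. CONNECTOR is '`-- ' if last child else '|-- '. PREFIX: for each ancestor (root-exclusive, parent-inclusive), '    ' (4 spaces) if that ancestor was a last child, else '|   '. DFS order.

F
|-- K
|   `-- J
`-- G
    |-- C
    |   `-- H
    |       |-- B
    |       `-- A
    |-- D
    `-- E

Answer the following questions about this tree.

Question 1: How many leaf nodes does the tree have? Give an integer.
Answer: 5

Derivation:
Leaves (nodes with no children): A, B, D, E, J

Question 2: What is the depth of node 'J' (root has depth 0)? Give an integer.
Path from root to J: F -> K -> J
Depth = number of edges = 2

Answer: 2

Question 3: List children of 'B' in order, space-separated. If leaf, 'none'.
Node B's children (from adjacency): (leaf)

Answer: none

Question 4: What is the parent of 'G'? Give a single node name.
Scan adjacency: G appears as child of F

Answer: F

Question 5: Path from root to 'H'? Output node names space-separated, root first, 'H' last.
Answer: F G C H

Derivation:
Walk down from root: F -> G -> C -> H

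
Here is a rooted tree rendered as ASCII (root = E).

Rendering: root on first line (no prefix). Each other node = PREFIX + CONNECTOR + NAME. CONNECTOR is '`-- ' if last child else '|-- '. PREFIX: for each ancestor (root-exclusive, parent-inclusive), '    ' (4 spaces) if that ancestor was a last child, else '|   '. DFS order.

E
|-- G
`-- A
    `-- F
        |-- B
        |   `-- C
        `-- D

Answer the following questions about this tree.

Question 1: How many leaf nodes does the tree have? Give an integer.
Leaves (nodes with no children): C, D, G

Answer: 3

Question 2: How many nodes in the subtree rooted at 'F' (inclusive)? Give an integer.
Subtree rooted at F contains: B, C, D, F
Count = 4

Answer: 4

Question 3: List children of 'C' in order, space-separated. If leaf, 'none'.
Node C's children (from adjacency): (leaf)

Answer: none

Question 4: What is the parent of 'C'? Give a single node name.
Answer: B

Derivation:
Scan adjacency: C appears as child of B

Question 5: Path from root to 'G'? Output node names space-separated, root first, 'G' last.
Answer: E G

Derivation:
Walk down from root: E -> G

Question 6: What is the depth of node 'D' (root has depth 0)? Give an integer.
Path from root to D: E -> A -> F -> D
Depth = number of edges = 3

Answer: 3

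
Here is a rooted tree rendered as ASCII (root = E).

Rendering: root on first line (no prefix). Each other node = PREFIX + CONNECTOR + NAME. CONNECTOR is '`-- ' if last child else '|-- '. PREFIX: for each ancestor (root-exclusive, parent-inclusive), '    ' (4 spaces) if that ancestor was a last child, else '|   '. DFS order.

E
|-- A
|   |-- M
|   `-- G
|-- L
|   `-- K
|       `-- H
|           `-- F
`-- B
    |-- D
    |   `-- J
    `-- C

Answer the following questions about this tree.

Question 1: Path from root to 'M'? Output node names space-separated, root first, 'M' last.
Answer: E A M

Derivation:
Walk down from root: E -> A -> M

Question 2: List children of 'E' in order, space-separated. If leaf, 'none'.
Answer: A L B

Derivation:
Node E's children (from adjacency): A, L, B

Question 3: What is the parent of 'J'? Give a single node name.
Scan adjacency: J appears as child of D

Answer: D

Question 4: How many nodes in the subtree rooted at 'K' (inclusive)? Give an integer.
Subtree rooted at K contains: F, H, K
Count = 3

Answer: 3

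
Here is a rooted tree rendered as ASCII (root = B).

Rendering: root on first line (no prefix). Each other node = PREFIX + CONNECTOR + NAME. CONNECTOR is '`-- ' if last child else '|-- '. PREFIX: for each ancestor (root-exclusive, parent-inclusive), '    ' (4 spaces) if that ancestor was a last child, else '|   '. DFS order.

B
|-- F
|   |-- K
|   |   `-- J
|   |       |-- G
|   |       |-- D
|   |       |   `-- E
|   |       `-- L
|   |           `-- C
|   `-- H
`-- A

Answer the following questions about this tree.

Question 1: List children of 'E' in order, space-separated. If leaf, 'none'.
Answer: none

Derivation:
Node E's children (from adjacency): (leaf)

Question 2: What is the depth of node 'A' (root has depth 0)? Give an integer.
Path from root to A: B -> A
Depth = number of edges = 1

Answer: 1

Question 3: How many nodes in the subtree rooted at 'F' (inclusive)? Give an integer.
Answer: 9

Derivation:
Subtree rooted at F contains: C, D, E, F, G, H, J, K, L
Count = 9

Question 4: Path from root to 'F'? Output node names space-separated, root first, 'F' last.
Walk down from root: B -> F

Answer: B F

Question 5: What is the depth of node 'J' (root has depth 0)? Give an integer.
Answer: 3

Derivation:
Path from root to J: B -> F -> K -> J
Depth = number of edges = 3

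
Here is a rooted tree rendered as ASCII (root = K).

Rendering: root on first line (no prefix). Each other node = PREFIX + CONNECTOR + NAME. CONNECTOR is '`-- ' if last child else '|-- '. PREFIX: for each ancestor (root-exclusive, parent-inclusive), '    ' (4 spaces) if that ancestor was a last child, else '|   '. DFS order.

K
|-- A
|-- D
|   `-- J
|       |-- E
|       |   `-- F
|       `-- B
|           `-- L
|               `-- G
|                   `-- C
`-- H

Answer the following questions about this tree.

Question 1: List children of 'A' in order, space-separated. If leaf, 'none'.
Node A's children (from adjacency): (leaf)

Answer: none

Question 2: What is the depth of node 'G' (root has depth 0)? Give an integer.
Answer: 5

Derivation:
Path from root to G: K -> D -> J -> B -> L -> G
Depth = number of edges = 5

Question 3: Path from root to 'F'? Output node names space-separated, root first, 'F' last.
Answer: K D J E F

Derivation:
Walk down from root: K -> D -> J -> E -> F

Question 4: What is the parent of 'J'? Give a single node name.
Answer: D

Derivation:
Scan adjacency: J appears as child of D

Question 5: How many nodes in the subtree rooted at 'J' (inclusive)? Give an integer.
Subtree rooted at J contains: B, C, E, F, G, J, L
Count = 7

Answer: 7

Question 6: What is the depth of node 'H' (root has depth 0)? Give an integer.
Answer: 1

Derivation:
Path from root to H: K -> H
Depth = number of edges = 1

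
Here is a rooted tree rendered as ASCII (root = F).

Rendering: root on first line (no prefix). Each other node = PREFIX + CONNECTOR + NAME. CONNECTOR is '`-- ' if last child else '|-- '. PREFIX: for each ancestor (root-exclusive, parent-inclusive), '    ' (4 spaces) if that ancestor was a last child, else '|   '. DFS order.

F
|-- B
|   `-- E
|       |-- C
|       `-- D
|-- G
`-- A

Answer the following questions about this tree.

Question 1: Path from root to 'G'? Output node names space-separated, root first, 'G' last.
Answer: F G

Derivation:
Walk down from root: F -> G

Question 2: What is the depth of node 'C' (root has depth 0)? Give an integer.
Answer: 3

Derivation:
Path from root to C: F -> B -> E -> C
Depth = number of edges = 3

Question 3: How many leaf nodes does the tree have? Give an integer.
Leaves (nodes with no children): A, C, D, G

Answer: 4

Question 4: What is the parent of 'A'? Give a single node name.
Answer: F

Derivation:
Scan adjacency: A appears as child of F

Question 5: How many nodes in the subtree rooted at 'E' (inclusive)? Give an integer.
Subtree rooted at E contains: C, D, E
Count = 3

Answer: 3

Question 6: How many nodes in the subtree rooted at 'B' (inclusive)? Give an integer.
Answer: 4

Derivation:
Subtree rooted at B contains: B, C, D, E
Count = 4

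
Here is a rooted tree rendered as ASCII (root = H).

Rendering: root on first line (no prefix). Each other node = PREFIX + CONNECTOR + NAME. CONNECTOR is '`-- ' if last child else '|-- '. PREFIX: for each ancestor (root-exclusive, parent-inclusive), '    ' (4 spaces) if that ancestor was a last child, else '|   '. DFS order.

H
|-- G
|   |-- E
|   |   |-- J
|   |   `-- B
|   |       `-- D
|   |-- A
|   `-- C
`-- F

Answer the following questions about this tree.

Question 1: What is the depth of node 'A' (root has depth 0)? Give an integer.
Path from root to A: H -> G -> A
Depth = number of edges = 2

Answer: 2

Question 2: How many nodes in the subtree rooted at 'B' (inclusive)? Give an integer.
Subtree rooted at B contains: B, D
Count = 2

Answer: 2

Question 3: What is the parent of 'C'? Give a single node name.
Answer: G

Derivation:
Scan adjacency: C appears as child of G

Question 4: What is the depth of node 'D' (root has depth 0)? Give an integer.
Path from root to D: H -> G -> E -> B -> D
Depth = number of edges = 4

Answer: 4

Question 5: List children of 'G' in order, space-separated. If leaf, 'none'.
Node G's children (from adjacency): E, A, C

Answer: E A C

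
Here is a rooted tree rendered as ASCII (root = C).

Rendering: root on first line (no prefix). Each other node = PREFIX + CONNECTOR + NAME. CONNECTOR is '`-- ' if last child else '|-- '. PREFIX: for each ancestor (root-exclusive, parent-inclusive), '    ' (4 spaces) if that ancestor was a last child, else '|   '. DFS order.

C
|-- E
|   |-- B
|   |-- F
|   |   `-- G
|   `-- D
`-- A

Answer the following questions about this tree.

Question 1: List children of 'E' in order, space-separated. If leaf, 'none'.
Node E's children (from adjacency): B, F, D

Answer: B F D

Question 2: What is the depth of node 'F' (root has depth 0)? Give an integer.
Path from root to F: C -> E -> F
Depth = number of edges = 2

Answer: 2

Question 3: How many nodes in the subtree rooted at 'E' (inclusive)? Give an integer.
Answer: 5

Derivation:
Subtree rooted at E contains: B, D, E, F, G
Count = 5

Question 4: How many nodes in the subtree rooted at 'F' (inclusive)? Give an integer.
Subtree rooted at F contains: F, G
Count = 2

Answer: 2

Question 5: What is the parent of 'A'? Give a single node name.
Scan adjacency: A appears as child of C

Answer: C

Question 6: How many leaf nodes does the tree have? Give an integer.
Answer: 4

Derivation:
Leaves (nodes with no children): A, B, D, G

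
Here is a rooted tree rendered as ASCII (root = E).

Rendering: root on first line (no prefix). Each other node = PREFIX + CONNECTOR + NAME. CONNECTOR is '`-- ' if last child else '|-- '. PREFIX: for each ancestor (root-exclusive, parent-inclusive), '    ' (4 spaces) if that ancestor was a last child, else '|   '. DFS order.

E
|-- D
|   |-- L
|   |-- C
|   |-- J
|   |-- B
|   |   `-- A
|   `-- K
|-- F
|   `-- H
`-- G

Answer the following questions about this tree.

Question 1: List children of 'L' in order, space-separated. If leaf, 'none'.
Answer: none

Derivation:
Node L's children (from adjacency): (leaf)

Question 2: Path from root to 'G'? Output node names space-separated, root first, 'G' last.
Answer: E G

Derivation:
Walk down from root: E -> G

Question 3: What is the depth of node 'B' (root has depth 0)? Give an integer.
Path from root to B: E -> D -> B
Depth = number of edges = 2

Answer: 2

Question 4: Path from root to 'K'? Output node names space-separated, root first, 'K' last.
Answer: E D K

Derivation:
Walk down from root: E -> D -> K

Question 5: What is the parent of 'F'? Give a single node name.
Scan adjacency: F appears as child of E

Answer: E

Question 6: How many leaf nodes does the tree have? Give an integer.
Leaves (nodes with no children): A, C, G, H, J, K, L

Answer: 7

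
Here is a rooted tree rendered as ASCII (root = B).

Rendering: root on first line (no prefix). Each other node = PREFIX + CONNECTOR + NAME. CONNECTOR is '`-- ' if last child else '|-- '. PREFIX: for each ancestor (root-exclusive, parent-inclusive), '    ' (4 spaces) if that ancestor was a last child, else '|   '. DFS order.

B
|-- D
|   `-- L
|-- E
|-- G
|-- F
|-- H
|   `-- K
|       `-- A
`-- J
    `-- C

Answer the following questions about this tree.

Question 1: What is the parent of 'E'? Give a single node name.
Scan adjacency: E appears as child of B

Answer: B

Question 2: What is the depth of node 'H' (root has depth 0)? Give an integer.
Answer: 1

Derivation:
Path from root to H: B -> H
Depth = number of edges = 1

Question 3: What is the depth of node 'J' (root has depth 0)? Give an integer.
Answer: 1

Derivation:
Path from root to J: B -> J
Depth = number of edges = 1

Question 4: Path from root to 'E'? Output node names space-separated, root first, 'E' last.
Walk down from root: B -> E

Answer: B E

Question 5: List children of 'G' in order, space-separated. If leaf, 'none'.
Answer: none

Derivation:
Node G's children (from adjacency): (leaf)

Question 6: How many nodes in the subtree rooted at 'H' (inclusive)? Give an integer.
Answer: 3

Derivation:
Subtree rooted at H contains: A, H, K
Count = 3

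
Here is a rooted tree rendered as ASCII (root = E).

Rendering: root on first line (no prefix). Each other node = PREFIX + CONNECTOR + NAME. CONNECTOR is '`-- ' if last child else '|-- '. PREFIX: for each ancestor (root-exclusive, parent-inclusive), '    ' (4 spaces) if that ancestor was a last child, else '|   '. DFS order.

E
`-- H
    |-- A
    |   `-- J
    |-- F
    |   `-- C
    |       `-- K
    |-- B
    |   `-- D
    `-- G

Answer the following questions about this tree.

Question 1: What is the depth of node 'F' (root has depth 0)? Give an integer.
Answer: 2

Derivation:
Path from root to F: E -> H -> F
Depth = number of edges = 2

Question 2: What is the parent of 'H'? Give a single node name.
Scan adjacency: H appears as child of E

Answer: E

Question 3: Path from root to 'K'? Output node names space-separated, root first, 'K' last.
Walk down from root: E -> H -> F -> C -> K

Answer: E H F C K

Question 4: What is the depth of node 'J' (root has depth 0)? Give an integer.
Path from root to J: E -> H -> A -> J
Depth = number of edges = 3

Answer: 3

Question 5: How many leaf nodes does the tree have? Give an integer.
Answer: 4

Derivation:
Leaves (nodes with no children): D, G, J, K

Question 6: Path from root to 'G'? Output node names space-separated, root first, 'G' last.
Answer: E H G

Derivation:
Walk down from root: E -> H -> G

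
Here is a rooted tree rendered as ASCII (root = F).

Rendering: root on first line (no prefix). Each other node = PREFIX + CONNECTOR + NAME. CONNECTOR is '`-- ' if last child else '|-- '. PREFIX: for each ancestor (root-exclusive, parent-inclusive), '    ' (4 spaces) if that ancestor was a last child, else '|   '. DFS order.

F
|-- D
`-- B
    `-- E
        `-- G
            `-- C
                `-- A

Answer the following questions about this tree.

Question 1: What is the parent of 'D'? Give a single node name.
Answer: F

Derivation:
Scan adjacency: D appears as child of F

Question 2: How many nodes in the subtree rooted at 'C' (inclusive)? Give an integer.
Answer: 2

Derivation:
Subtree rooted at C contains: A, C
Count = 2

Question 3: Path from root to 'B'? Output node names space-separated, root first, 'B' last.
Answer: F B

Derivation:
Walk down from root: F -> B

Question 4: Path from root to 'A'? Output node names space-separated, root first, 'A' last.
Walk down from root: F -> B -> E -> G -> C -> A

Answer: F B E G C A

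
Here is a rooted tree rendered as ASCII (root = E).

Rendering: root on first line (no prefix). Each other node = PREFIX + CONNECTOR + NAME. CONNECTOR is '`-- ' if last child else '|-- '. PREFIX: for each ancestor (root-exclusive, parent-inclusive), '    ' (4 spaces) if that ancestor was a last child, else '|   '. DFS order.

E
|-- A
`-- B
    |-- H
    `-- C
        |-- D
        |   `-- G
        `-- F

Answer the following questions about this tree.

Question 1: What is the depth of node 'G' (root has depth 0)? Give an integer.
Answer: 4

Derivation:
Path from root to G: E -> B -> C -> D -> G
Depth = number of edges = 4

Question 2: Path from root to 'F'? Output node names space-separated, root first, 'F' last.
Walk down from root: E -> B -> C -> F

Answer: E B C F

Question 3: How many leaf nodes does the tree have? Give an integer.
Answer: 4

Derivation:
Leaves (nodes with no children): A, F, G, H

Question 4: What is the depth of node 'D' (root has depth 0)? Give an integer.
Path from root to D: E -> B -> C -> D
Depth = number of edges = 3

Answer: 3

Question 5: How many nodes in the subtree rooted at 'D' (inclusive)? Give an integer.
Answer: 2

Derivation:
Subtree rooted at D contains: D, G
Count = 2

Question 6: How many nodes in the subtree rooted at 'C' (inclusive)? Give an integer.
Answer: 4

Derivation:
Subtree rooted at C contains: C, D, F, G
Count = 4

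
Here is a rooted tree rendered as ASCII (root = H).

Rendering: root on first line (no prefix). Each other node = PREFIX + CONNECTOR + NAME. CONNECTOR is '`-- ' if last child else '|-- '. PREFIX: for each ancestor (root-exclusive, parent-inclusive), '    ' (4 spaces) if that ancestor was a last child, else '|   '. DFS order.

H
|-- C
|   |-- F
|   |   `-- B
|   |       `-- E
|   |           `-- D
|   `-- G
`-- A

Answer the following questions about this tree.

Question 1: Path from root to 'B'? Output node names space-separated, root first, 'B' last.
Answer: H C F B

Derivation:
Walk down from root: H -> C -> F -> B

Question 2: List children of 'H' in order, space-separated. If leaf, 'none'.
Answer: C A

Derivation:
Node H's children (from adjacency): C, A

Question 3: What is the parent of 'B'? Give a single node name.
Answer: F

Derivation:
Scan adjacency: B appears as child of F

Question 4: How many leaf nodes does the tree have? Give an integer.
Answer: 3

Derivation:
Leaves (nodes with no children): A, D, G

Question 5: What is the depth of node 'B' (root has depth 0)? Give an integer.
Path from root to B: H -> C -> F -> B
Depth = number of edges = 3

Answer: 3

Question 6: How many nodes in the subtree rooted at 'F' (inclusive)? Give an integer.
Subtree rooted at F contains: B, D, E, F
Count = 4

Answer: 4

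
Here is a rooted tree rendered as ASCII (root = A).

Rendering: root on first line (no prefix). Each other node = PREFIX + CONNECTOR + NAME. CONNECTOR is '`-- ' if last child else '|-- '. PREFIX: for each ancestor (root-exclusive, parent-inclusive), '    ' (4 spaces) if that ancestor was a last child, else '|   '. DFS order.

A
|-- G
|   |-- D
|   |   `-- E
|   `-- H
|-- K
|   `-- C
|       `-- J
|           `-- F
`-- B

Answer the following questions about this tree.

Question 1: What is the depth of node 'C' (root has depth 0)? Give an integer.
Answer: 2

Derivation:
Path from root to C: A -> K -> C
Depth = number of edges = 2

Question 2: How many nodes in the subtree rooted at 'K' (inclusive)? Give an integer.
Answer: 4

Derivation:
Subtree rooted at K contains: C, F, J, K
Count = 4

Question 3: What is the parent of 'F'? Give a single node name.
Scan adjacency: F appears as child of J

Answer: J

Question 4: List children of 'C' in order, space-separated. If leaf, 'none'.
Node C's children (from adjacency): J

Answer: J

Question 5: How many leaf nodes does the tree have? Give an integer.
Answer: 4

Derivation:
Leaves (nodes with no children): B, E, F, H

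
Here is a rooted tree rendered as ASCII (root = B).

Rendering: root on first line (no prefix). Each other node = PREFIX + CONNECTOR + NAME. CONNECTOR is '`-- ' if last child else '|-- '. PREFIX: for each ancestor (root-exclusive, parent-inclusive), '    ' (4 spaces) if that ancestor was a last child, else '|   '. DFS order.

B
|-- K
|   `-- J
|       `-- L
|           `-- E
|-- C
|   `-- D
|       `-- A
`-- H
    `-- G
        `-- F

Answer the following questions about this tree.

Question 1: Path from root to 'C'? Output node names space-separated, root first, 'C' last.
Walk down from root: B -> C

Answer: B C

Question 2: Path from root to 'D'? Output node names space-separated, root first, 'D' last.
Answer: B C D

Derivation:
Walk down from root: B -> C -> D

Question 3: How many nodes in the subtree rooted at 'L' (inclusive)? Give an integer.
Answer: 2

Derivation:
Subtree rooted at L contains: E, L
Count = 2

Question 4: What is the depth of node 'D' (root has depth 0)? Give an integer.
Answer: 2

Derivation:
Path from root to D: B -> C -> D
Depth = number of edges = 2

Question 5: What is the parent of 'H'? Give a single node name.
Scan adjacency: H appears as child of B

Answer: B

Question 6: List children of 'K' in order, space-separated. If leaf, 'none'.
Answer: J

Derivation:
Node K's children (from adjacency): J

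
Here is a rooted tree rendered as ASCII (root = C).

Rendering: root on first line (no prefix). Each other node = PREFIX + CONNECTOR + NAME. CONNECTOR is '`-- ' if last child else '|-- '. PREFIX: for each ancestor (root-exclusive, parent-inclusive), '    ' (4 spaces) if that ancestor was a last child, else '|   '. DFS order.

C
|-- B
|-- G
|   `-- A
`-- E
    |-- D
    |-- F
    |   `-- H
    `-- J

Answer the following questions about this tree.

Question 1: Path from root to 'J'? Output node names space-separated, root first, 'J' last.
Walk down from root: C -> E -> J

Answer: C E J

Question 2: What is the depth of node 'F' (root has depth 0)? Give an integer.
Answer: 2

Derivation:
Path from root to F: C -> E -> F
Depth = number of edges = 2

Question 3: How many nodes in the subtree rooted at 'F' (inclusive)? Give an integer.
Answer: 2

Derivation:
Subtree rooted at F contains: F, H
Count = 2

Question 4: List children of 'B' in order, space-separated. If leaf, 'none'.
Answer: none

Derivation:
Node B's children (from adjacency): (leaf)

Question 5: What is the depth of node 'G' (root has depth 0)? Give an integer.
Answer: 1

Derivation:
Path from root to G: C -> G
Depth = number of edges = 1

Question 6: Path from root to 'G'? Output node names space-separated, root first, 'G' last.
Answer: C G

Derivation:
Walk down from root: C -> G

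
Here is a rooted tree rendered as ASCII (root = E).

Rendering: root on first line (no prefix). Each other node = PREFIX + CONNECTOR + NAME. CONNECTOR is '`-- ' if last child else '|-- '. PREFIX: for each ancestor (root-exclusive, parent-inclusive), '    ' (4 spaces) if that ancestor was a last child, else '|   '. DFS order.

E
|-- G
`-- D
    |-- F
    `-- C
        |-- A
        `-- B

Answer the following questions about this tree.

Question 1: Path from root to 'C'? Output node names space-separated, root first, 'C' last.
Answer: E D C

Derivation:
Walk down from root: E -> D -> C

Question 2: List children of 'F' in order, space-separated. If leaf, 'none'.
Answer: none

Derivation:
Node F's children (from adjacency): (leaf)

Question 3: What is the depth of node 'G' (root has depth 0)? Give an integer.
Answer: 1

Derivation:
Path from root to G: E -> G
Depth = number of edges = 1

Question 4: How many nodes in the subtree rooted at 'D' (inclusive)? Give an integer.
Answer: 5

Derivation:
Subtree rooted at D contains: A, B, C, D, F
Count = 5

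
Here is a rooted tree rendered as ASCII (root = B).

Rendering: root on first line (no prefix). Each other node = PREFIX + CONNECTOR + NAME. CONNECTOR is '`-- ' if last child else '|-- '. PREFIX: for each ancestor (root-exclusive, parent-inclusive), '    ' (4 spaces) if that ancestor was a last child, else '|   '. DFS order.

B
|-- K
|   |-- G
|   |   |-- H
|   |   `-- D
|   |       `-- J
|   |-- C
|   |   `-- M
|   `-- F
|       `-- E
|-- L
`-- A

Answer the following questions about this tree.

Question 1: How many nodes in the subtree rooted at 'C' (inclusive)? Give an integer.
Answer: 2

Derivation:
Subtree rooted at C contains: C, M
Count = 2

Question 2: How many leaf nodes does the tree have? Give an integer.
Answer: 6

Derivation:
Leaves (nodes with no children): A, E, H, J, L, M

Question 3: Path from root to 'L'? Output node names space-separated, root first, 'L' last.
Answer: B L

Derivation:
Walk down from root: B -> L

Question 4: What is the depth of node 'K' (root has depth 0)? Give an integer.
Answer: 1

Derivation:
Path from root to K: B -> K
Depth = number of edges = 1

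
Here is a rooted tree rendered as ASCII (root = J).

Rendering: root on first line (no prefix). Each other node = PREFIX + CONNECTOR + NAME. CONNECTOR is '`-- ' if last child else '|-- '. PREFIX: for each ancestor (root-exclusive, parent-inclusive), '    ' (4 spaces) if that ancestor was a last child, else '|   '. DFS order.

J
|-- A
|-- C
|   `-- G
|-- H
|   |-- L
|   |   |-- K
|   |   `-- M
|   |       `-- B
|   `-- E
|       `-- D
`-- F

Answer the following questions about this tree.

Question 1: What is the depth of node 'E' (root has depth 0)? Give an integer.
Path from root to E: J -> H -> E
Depth = number of edges = 2

Answer: 2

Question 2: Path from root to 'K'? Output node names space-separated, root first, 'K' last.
Answer: J H L K

Derivation:
Walk down from root: J -> H -> L -> K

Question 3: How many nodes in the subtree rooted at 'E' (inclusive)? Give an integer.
Answer: 2

Derivation:
Subtree rooted at E contains: D, E
Count = 2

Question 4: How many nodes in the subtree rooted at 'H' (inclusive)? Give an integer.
Subtree rooted at H contains: B, D, E, H, K, L, M
Count = 7

Answer: 7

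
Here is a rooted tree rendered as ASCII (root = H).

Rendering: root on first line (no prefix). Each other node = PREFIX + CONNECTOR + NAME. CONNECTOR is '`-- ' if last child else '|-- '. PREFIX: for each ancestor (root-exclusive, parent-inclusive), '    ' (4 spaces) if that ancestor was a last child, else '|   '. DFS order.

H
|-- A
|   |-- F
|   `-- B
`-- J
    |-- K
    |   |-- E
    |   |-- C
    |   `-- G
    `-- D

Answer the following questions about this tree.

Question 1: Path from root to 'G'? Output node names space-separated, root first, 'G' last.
Answer: H J K G

Derivation:
Walk down from root: H -> J -> K -> G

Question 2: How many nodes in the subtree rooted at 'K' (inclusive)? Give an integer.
Subtree rooted at K contains: C, E, G, K
Count = 4

Answer: 4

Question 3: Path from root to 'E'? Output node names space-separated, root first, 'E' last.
Answer: H J K E

Derivation:
Walk down from root: H -> J -> K -> E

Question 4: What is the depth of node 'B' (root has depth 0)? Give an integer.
Path from root to B: H -> A -> B
Depth = number of edges = 2

Answer: 2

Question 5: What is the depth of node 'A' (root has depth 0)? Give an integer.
Path from root to A: H -> A
Depth = number of edges = 1

Answer: 1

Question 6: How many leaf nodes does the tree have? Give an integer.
Answer: 6

Derivation:
Leaves (nodes with no children): B, C, D, E, F, G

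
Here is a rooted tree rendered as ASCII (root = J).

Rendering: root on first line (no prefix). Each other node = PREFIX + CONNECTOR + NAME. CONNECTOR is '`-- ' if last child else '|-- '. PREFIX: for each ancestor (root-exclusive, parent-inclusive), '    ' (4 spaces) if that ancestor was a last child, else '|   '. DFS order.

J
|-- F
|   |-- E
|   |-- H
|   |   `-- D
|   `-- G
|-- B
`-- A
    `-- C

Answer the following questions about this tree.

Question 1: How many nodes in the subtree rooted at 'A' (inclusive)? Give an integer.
Subtree rooted at A contains: A, C
Count = 2

Answer: 2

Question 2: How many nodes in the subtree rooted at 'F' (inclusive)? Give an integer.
Subtree rooted at F contains: D, E, F, G, H
Count = 5

Answer: 5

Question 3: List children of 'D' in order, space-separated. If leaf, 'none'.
Answer: none

Derivation:
Node D's children (from adjacency): (leaf)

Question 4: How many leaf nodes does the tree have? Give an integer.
Answer: 5

Derivation:
Leaves (nodes with no children): B, C, D, E, G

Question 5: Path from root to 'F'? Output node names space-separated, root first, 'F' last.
Answer: J F

Derivation:
Walk down from root: J -> F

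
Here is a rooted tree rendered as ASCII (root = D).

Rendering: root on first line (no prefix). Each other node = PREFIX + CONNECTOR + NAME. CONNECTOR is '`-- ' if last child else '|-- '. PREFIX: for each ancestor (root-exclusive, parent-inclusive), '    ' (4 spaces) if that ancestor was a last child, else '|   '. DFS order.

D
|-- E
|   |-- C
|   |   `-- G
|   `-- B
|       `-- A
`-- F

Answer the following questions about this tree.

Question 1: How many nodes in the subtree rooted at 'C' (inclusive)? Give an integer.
Subtree rooted at C contains: C, G
Count = 2

Answer: 2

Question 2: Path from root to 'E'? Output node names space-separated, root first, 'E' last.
Walk down from root: D -> E

Answer: D E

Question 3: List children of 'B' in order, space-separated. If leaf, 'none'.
Node B's children (from adjacency): A

Answer: A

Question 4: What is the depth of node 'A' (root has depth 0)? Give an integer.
Path from root to A: D -> E -> B -> A
Depth = number of edges = 3

Answer: 3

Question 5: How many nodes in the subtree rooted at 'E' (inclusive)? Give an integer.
Answer: 5

Derivation:
Subtree rooted at E contains: A, B, C, E, G
Count = 5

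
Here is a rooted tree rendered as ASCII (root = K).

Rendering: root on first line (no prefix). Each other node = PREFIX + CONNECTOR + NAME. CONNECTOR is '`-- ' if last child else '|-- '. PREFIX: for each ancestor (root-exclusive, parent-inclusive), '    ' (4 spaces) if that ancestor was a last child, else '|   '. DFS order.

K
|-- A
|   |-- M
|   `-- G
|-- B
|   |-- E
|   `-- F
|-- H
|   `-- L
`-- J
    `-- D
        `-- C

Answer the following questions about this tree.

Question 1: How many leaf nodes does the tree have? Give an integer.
Answer: 6

Derivation:
Leaves (nodes with no children): C, E, F, G, L, M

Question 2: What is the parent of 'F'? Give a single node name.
Scan adjacency: F appears as child of B

Answer: B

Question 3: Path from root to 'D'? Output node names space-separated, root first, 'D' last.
Walk down from root: K -> J -> D

Answer: K J D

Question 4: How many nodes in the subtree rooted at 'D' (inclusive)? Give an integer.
Subtree rooted at D contains: C, D
Count = 2

Answer: 2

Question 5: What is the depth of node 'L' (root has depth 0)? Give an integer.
Answer: 2

Derivation:
Path from root to L: K -> H -> L
Depth = number of edges = 2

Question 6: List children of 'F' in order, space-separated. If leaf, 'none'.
Answer: none

Derivation:
Node F's children (from adjacency): (leaf)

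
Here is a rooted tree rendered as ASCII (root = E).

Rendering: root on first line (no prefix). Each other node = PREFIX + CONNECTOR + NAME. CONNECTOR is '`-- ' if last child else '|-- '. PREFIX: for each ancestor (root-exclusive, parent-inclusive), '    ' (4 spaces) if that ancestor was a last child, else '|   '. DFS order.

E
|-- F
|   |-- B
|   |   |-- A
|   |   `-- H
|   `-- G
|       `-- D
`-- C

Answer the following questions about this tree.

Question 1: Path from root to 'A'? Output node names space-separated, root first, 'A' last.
Answer: E F B A

Derivation:
Walk down from root: E -> F -> B -> A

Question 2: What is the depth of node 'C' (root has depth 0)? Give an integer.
Path from root to C: E -> C
Depth = number of edges = 1

Answer: 1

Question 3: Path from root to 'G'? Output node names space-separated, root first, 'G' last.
Walk down from root: E -> F -> G

Answer: E F G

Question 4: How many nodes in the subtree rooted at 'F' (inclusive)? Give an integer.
Answer: 6

Derivation:
Subtree rooted at F contains: A, B, D, F, G, H
Count = 6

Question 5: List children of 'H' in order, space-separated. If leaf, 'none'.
Node H's children (from adjacency): (leaf)

Answer: none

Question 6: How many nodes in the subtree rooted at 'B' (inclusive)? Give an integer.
Answer: 3

Derivation:
Subtree rooted at B contains: A, B, H
Count = 3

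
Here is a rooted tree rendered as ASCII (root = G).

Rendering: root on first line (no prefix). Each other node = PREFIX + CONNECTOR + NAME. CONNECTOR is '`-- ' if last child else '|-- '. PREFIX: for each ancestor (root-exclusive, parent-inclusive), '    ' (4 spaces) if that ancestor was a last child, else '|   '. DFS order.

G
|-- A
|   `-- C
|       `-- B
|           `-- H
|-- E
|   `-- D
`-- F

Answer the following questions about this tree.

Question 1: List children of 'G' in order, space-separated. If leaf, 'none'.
Answer: A E F

Derivation:
Node G's children (from adjacency): A, E, F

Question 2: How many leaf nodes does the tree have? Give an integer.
Answer: 3

Derivation:
Leaves (nodes with no children): D, F, H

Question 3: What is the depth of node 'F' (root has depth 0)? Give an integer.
Answer: 1

Derivation:
Path from root to F: G -> F
Depth = number of edges = 1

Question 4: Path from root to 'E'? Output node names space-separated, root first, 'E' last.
Walk down from root: G -> E

Answer: G E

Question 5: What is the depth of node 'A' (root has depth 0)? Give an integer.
Path from root to A: G -> A
Depth = number of edges = 1

Answer: 1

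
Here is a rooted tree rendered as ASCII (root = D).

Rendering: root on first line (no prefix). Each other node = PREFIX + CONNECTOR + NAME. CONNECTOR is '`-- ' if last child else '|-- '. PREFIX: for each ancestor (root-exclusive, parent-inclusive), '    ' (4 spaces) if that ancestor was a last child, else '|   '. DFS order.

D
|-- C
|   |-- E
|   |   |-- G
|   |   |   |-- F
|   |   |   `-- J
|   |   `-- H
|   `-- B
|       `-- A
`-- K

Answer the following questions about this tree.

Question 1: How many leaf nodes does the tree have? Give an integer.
Leaves (nodes with no children): A, F, H, J, K

Answer: 5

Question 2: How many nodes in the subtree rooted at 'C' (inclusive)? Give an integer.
Subtree rooted at C contains: A, B, C, E, F, G, H, J
Count = 8

Answer: 8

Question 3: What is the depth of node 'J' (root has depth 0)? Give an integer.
Path from root to J: D -> C -> E -> G -> J
Depth = number of edges = 4

Answer: 4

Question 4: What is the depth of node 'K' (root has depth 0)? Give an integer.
Path from root to K: D -> K
Depth = number of edges = 1

Answer: 1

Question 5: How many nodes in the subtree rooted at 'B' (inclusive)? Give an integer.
Subtree rooted at B contains: A, B
Count = 2

Answer: 2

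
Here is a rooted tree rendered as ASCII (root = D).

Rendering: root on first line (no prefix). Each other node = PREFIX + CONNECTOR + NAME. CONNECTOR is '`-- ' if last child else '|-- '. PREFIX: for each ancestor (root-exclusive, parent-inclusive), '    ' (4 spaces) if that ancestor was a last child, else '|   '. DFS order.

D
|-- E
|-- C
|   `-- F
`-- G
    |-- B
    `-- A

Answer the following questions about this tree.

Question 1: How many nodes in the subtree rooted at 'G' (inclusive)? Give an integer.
Answer: 3

Derivation:
Subtree rooted at G contains: A, B, G
Count = 3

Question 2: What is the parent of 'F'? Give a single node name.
Scan adjacency: F appears as child of C

Answer: C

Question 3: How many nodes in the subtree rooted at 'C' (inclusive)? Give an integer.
Subtree rooted at C contains: C, F
Count = 2

Answer: 2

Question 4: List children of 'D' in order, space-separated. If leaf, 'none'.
Answer: E C G

Derivation:
Node D's children (from adjacency): E, C, G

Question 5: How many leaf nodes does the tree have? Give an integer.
Leaves (nodes with no children): A, B, E, F

Answer: 4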